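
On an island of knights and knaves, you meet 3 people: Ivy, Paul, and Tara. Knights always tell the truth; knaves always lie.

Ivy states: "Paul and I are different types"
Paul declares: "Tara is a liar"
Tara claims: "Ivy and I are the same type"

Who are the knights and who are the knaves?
Ivy is a knight.
Paul is a knave.
Tara is a knight.

Verification:
- Ivy (knight) says "Paul and I are different types" - this is TRUE because Ivy is a knight and Paul is a knave.
- Paul (knave) says "Tara is a liar" - this is FALSE (a lie) because Tara is a knight.
- Tara (knight) says "Ivy and I are the same type" - this is TRUE because Tara is a knight and Ivy is a knight.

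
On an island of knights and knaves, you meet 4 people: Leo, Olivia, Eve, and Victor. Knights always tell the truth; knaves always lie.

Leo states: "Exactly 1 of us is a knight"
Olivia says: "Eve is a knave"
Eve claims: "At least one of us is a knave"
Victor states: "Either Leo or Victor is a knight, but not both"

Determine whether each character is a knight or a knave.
Leo is a knave.
Olivia is a knave.
Eve is a knight.
Victor is a knight.

Verification:
- Leo (knave) says "Exactly 1 of us is a knight" - this is FALSE (a lie) because there are 2 knights.
- Olivia (knave) says "Eve is a knave" - this is FALSE (a lie) because Eve is a knight.
- Eve (knight) says "At least one of us is a knave" - this is TRUE because Leo and Olivia are knaves.
- Victor (knight) says "Either Leo or Victor is a knight, but not both" - this is TRUE because Leo is a knave and Victor is a knight.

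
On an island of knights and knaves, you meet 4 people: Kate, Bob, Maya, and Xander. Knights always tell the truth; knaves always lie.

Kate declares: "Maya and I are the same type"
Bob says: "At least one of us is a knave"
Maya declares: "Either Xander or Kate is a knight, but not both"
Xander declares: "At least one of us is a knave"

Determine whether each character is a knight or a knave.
Kate is a knave.
Bob is a knight.
Maya is a knight.
Xander is a knight.

Verification:
- Kate (knave) says "Maya and I are the same type" - this is FALSE (a lie) because Kate is a knave and Maya is a knight.
- Bob (knight) says "At least one of us is a knave" - this is TRUE because Kate is a knave.
- Maya (knight) says "Either Xander or Kate is a knight, but not both" - this is TRUE because Xander is a knight and Kate is a knave.
- Xander (knight) says "At least one of us is a knave" - this is TRUE because Kate is a knave.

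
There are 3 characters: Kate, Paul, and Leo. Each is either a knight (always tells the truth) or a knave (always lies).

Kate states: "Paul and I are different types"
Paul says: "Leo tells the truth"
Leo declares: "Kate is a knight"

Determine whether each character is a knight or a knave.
Kate is a knave.
Paul is a knave.
Leo is a knave.

Verification:
- Kate (knave) says "Paul and I are different types" - this is FALSE (a lie) because Kate is a knave and Paul is a knave.
- Paul (knave) says "Leo tells the truth" - this is FALSE (a lie) because Leo is a knave.
- Leo (knave) says "Kate is a knight" - this is FALSE (a lie) because Kate is a knave.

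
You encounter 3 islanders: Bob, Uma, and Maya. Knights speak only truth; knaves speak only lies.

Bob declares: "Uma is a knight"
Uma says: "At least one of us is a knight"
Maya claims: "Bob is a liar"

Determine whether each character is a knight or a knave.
Bob is a knight.
Uma is a knight.
Maya is a knave.

Verification:
- Bob (knight) says "Uma is a knight" - this is TRUE because Uma is a knight.
- Uma (knight) says "At least one of us is a knight" - this is TRUE because Bob and Uma are knights.
- Maya (knave) says "Bob is a liar" - this is FALSE (a lie) because Bob is a knight.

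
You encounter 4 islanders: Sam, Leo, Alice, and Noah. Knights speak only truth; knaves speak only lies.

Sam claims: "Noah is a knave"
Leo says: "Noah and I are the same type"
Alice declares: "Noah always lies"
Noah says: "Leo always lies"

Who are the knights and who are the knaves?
Sam is a knave.
Leo is a knave.
Alice is a knave.
Noah is a knight.

Verification:
- Sam (knave) says "Noah is a knave" - this is FALSE (a lie) because Noah is a knight.
- Leo (knave) says "Noah and I are the same type" - this is FALSE (a lie) because Leo is a knave and Noah is a knight.
- Alice (knave) says "Noah always lies" - this is FALSE (a lie) because Noah is a knight.
- Noah (knight) says "Leo always lies" - this is TRUE because Leo is a knave.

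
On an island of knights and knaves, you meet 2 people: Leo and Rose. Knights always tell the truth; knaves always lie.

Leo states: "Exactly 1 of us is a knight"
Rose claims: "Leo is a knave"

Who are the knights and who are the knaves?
Leo is a knight.
Rose is a knave.

Verification:
- Leo (knight) says "Exactly 1 of us is a knight" - this is TRUE because there are 1 knights.
- Rose (knave) says "Leo is a knave" - this is FALSE (a lie) because Leo is a knight.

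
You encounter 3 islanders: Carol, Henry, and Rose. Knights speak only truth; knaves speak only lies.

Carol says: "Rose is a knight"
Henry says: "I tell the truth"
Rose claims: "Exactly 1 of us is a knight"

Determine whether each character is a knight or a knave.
Carol is a knave.
Henry is a knave.
Rose is a knave.

Verification:
- Carol (knave) says "Rose is a knight" - this is FALSE (a lie) because Rose is a knave.
- Henry (knave) says "I tell the truth" - this is FALSE (a lie) because Henry is a knave.
- Rose (knave) says "Exactly 1 of us is a knight" - this is FALSE (a lie) because there are 0 knights.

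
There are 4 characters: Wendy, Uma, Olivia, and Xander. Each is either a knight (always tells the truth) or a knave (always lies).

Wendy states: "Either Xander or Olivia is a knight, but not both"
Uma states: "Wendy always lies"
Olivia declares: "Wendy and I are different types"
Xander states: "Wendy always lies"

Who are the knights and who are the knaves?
Wendy is a knave.
Uma is a knight.
Olivia is a knight.
Xander is a knight.

Verification:
- Wendy (knave) says "Either Xander or Olivia is a knight, but not both" - this is FALSE (a lie) because Xander is a knight and Olivia is a knight.
- Uma (knight) says "Wendy always lies" - this is TRUE because Wendy is a knave.
- Olivia (knight) says "Wendy and I are different types" - this is TRUE because Olivia is a knight and Wendy is a knave.
- Xander (knight) says "Wendy always lies" - this is TRUE because Wendy is a knave.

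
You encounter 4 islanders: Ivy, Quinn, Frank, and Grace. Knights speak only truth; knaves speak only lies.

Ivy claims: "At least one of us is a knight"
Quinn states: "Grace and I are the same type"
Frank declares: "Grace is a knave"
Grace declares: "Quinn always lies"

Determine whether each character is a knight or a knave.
Ivy is a knight.
Quinn is a knave.
Frank is a knave.
Grace is a knight.

Verification:
- Ivy (knight) says "At least one of us is a knight" - this is TRUE because Ivy and Grace are knights.
- Quinn (knave) says "Grace and I are the same type" - this is FALSE (a lie) because Quinn is a knave and Grace is a knight.
- Frank (knave) says "Grace is a knave" - this is FALSE (a lie) because Grace is a knight.
- Grace (knight) says "Quinn always lies" - this is TRUE because Quinn is a knave.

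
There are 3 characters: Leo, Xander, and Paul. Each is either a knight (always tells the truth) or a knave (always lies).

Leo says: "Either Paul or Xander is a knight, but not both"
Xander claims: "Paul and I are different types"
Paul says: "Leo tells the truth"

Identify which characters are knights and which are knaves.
Leo is a knave.
Xander is a knave.
Paul is a knave.

Verification:
- Leo (knave) says "Either Paul or Xander is a knight, but not both" - this is FALSE (a lie) because Paul is a knave and Xander is a knave.
- Xander (knave) says "Paul and I are different types" - this is FALSE (a lie) because Xander is a knave and Paul is a knave.
- Paul (knave) says "Leo tells the truth" - this is FALSE (a lie) because Leo is a knave.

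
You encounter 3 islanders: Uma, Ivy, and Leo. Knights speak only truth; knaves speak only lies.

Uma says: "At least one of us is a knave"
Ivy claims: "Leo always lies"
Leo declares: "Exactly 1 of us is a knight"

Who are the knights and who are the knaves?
Uma is a knight.
Ivy is a knight.
Leo is a knave.

Verification:
- Uma (knight) says "At least one of us is a knave" - this is TRUE because Leo is a knave.
- Ivy (knight) says "Leo always lies" - this is TRUE because Leo is a knave.
- Leo (knave) says "Exactly 1 of us is a knight" - this is FALSE (a lie) because there are 2 knights.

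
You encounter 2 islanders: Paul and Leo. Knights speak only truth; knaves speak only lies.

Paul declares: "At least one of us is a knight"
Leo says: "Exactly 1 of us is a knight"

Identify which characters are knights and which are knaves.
Paul is a knave.
Leo is a knave.

Verification:
- Paul (knave) says "At least one of us is a knight" - this is FALSE (a lie) because no one is a knight.
- Leo (knave) says "Exactly 1 of us is a knight" - this is FALSE (a lie) because there are 0 knights.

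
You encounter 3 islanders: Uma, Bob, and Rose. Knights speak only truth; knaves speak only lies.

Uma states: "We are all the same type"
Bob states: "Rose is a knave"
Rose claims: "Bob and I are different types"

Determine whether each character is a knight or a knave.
Uma is a knave.
Bob is a knave.
Rose is a knight.

Verification:
- Uma (knave) says "We are all the same type" - this is FALSE (a lie) because Rose is a knight and Uma and Bob are knaves.
- Bob (knave) says "Rose is a knave" - this is FALSE (a lie) because Rose is a knight.
- Rose (knight) says "Bob and I are different types" - this is TRUE because Rose is a knight and Bob is a knave.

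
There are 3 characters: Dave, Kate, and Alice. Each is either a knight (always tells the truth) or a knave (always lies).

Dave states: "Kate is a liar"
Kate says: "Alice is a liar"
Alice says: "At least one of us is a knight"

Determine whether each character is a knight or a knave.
Dave is a knight.
Kate is a knave.
Alice is a knight.

Verification:
- Dave (knight) says "Kate is a liar" - this is TRUE because Kate is a knave.
- Kate (knave) says "Alice is a liar" - this is FALSE (a lie) because Alice is a knight.
- Alice (knight) says "At least one of us is a knight" - this is TRUE because Dave and Alice are knights.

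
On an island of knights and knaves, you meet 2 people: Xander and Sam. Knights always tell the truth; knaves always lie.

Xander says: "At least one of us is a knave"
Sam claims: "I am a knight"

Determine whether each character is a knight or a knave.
Xander is a knight.
Sam is a knave.

Verification:
- Xander (knight) says "At least one of us is a knave" - this is TRUE because Sam is a knave.
- Sam (knave) says "I am a knight" - this is FALSE (a lie) because Sam is a knave.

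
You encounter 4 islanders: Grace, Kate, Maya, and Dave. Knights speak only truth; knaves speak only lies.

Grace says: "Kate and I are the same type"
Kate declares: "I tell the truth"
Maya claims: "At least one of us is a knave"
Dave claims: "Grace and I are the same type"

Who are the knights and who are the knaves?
Grace is a knight.
Kate is a knight.
Maya is a knight.
Dave is a knave.

Verification:
- Grace (knight) says "Kate and I are the same type" - this is TRUE because Grace is a knight and Kate is a knight.
- Kate (knight) says "I tell the truth" - this is TRUE because Kate is a knight.
- Maya (knight) says "At least one of us is a knave" - this is TRUE because Dave is a knave.
- Dave (knave) says "Grace and I are the same type" - this is FALSE (a lie) because Dave is a knave and Grace is a knight.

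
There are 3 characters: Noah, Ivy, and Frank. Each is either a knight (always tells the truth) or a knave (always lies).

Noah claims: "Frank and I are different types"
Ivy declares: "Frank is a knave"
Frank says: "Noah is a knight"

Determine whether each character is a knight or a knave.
Noah is a knave.
Ivy is a knight.
Frank is a knave.

Verification:
- Noah (knave) says "Frank and I are different types" - this is FALSE (a lie) because Noah is a knave and Frank is a knave.
- Ivy (knight) says "Frank is a knave" - this is TRUE because Frank is a knave.
- Frank (knave) says "Noah is a knight" - this is FALSE (a lie) because Noah is a knave.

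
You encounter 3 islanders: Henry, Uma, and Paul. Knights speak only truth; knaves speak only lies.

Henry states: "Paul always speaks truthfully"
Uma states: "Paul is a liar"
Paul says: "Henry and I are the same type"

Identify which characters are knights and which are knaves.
Henry is a knight.
Uma is a knave.
Paul is a knight.

Verification:
- Henry (knight) says "Paul always speaks truthfully" - this is TRUE because Paul is a knight.
- Uma (knave) says "Paul is a liar" - this is FALSE (a lie) because Paul is a knight.
- Paul (knight) says "Henry and I are the same type" - this is TRUE because Paul is a knight and Henry is a knight.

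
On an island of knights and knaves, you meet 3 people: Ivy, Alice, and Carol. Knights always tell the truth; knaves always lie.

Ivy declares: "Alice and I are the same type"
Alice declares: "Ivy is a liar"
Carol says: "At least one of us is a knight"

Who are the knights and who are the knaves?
Ivy is a knave.
Alice is a knight.
Carol is a knight.

Verification:
- Ivy (knave) says "Alice and I are the same type" - this is FALSE (a lie) because Ivy is a knave and Alice is a knight.
- Alice (knight) says "Ivy is a liar" - this is TRUE because Ivy is a knave.
- Carol (knight) says "At least one of us is a knight" - this is TRUE because Alice and Carol are knights.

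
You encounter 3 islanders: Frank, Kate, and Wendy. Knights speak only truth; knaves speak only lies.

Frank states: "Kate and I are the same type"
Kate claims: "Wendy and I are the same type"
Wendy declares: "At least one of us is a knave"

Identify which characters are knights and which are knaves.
Frank is a knave.
Kate is a knight.
Wendy is a knight.

Verification:
- Frank (knave) says "Kate and I are the same type" - this is FALSE (a lie) because Frank is a knave and Kate is a knight.
- Kate (knight) says "Wendy and I are the same type" - this is TRUE because Kate is a knight and Wendy is a knight.
- Wendy (knight) says "At least one of us is a knave" - this is TRUE because Frank is a knave.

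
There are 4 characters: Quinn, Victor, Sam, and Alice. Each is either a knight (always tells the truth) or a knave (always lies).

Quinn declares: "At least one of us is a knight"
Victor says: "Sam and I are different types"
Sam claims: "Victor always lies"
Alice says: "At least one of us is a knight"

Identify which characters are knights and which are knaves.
Quinn is a knight.
Victor is a knight.
Sam is a knave.
Alice is a knight.

Verification:
- Quinn (knight) says "At least one of us is a knight" - this is TRUE because Quinn, Victor, and Alice are knights.
- Victor (knight) says "Sam and I are different types" - this is TRUE because Victor is a knight and Sam is a knave.
- Sam (knave) says "Victor always lies" - this is FALSE (a lie) because Victor is a knight.
- Alice (knight) says "At least one of us is a knight" - this is TRUE because Quinn, Victor, and Alice are knights.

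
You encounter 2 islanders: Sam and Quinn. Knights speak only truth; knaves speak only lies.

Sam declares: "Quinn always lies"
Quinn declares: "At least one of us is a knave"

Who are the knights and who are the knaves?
Sam is a knave.
Quinn is a knight.

Verification:
- Sam (knave) says "Quinn always lies" - this is FALSE (a lie) because Quinn is a knight.
- Quinn (knight) says "At least one of us is a knave" - this is TRUE because Sam is a knave.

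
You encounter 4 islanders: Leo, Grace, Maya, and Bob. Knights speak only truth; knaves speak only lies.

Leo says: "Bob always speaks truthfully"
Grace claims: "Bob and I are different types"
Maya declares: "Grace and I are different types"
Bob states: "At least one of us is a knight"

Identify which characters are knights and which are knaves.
Leo is a knave.
Grace is a knave.
Maya is a knave.
Bob is a knave.

Verification:
- Leo (knave) says "Bob always speaks truthfully" - this is FALSE (a lie) because Bob is a knave.
- Grace (knave) says "Bob and I are different types" - this is FALSE (a lie) because Grace is a knave and Bob is a knave.
- Maya (knave) says "Grace and I are different types" - this is FALSE (a lie) because Maya is a knave and Grace is a knave.
- Bob (knave) says "At least one of us is a knight" - this is FALSE (a lie) because no one is a knight.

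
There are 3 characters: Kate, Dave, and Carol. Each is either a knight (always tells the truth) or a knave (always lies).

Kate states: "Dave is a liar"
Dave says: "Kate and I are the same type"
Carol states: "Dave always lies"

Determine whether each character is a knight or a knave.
Kate is a knight.
Dave is a knave.
Carol is a knight.

Verification:
- Kate (knight) says "Dave is a liar" - this is TRUE because Dave is a knave.
- Dave (knave) says "Kate and I are the same type" - this is FALSE (a lie) because Dave is a knave and Kate is a knight.
- Carol (knight) says "Dave always lies" - this is TRUE because Dave is a knave.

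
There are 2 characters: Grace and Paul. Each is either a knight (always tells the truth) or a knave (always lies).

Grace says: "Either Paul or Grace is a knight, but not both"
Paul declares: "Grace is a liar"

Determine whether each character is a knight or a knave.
Grace is a knight.
Paul is a knave.

Verification:
- Grace (knight) says "Either Paul or Grace is a knight, but not both" - this is TRUE because Paul is a knave and Grace is a knight.
- Paul (knave) says "Grace is a liar" - this is FALSE (a lie) because Grace is a knight.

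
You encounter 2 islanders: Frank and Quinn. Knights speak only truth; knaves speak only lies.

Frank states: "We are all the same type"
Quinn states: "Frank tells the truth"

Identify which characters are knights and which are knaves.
Frank is a knight.
Quinn is a knight.

Verification:
- Frank (knight) says "We are all the same type" - this is TRUE because Frank and Quinn are knights.
- Quinn (knight) says "Frank tells the truth" - this is TRUE because Frank is a knight.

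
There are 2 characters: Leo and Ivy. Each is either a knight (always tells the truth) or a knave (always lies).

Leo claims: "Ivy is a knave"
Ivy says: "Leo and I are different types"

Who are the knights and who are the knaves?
Leo is a knave.
Ivy is a knight.

Verification:
- Leo (knave) says "Ivy is a knave" - this is FALSE (a lie) because Ivy is a knight.
- Ivy (knight) says "Leo and I are different types" - this is TRUE because Ivy is a knight and Leo is a knave.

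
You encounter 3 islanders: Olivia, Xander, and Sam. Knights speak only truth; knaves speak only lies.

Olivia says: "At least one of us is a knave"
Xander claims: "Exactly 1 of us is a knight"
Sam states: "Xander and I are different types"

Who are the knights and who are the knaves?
Olivia is a knight.
Xander is a knave.
Sam is a knight.

Verification:
- Olivia (knight) says "At least one of us is a knave" - this is TRUE because Xander is a knave.
- Xander (knave) says "Exactly 1 of us is a knight" - this is FALSE (a lie) because there are 2 knights.
- Sam (knight) says "Xander and I are different types" - this is TRUE because Sam is a knight and Xander is a knave.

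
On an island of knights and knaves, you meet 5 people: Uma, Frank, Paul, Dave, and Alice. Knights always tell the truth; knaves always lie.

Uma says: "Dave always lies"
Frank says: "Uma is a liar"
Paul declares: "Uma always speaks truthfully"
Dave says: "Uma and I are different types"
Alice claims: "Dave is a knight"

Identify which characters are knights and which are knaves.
Uma is a knave.
Frank is a knight.
Paul is a knave.
Dave is a knight.
Alice is a knight.

Verification:
- Uma (knave) says "Dave always lies" - this is FALSE (a lie) because Dave is a knight.
- Frank (knight) says "Uma is a liar" - this is TRUE because Uma is a knave.
- Paul (knave) says "Uma always speaks truthfully" - this is FALSE (a lie) because Uma is a knave.
- Dave (knight) says "Uma and I are different types" - this is TRUE because Dave is a knight and Uma is a knave.
- Alice (knight) says "Dave is a knight" - this is TRUE because Dave is a knight.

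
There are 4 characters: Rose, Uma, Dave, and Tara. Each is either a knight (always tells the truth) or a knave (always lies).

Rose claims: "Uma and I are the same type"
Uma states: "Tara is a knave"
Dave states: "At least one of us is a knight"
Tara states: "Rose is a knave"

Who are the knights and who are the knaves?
Rose is a knight.
Uma is a knight.
Dave is a knight.
Tara is a knave.

Verification:
- Rose (knight) says "Uma and I are the same type" - this is TRUE because Rose is a knight and Uma is a knight.
- Uma (knight) says "Tara is a knave" - this is TRUE because Tara is a knave.
- Dave (knight) says "At least one of us is a knight" - this is TRUE because Rose, Uma, and Dave are knights.
- Tara (knave) says "Rose is a knave" - this is FALSE (a lie) because Rose is a knight.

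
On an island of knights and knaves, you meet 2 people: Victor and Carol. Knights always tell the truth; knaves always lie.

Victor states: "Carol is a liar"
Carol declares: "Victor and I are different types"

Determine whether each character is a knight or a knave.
Victor is a knave.
Carol is a knight.

Verification:
- Victor (knave) says "Carol is a liar" - this is FALSE (a lie) because Carol is a knight.
- Carol (knight) says "Victor and I are different types" - this is TRUE because Carol is a knight and Victor is a knave.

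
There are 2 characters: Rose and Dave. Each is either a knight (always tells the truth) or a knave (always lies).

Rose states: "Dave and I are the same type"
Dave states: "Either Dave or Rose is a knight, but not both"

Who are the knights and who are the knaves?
Rose is a knave.
Dave is a knight.

Verification:
- Rose (knave) says "Dave and I are the same type" - this is FALSE (a lie) because Rose is a knave and Dave is a knight.
- Dave (knight) says "Either Dave or Rose is a knight, but not both" - this is TRUE because Dave is a knight and Rose is a knave.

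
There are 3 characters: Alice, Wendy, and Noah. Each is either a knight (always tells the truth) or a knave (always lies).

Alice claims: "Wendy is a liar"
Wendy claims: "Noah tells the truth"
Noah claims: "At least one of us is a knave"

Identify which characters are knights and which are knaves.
Alice is a knave.
Wendy is a knight.
Noah is a knight.

Verification:
- Alice (knave) says "Wendy is a liar" - this is FALSE (a lie) because Wendy is a knight.
- Wendy (knight) says "Noah tells the truth" - this is TRUE because Noah is a knight.
- Noah (knight) says "At least one of us is a knave" - this is TRUE because Alice is a knave.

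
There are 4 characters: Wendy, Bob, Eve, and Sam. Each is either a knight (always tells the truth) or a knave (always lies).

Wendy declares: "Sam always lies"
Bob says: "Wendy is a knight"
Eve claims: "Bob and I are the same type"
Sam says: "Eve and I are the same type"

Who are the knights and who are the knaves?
Wendy is a knight.
Bob is a knight.
Eve is a knight.
Sam is a knave.

Verification:
- Wendy (knight) says "Sam always lies" - this is TRUE because Sam is a knave.
- Bob (knight) says "Wendy is a knight" - this is TRUE because Wendy is a knight.
- Eve (knight) says "Bob and I are the same type" - this is TRUE because Eve is a knight and Bob is a knight.
- Sam (knave) says "Eve and I are the same type" - this is FALSE (a lie) because Sam is a knave and Eve is a knight.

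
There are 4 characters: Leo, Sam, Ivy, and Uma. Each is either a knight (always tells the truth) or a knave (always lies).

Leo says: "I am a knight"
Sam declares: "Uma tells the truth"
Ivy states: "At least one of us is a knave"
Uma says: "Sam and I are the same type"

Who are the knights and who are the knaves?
Leo is a knave.
Sam is a knight.
Ivy is a knight.
Uma is a knight.

Verification:
- Leo (knave) says "I am a knight" - this is FALSE (a lie) because Leo is a knave.
- Sam (knight) says "Uma tells the truth" - this is TRUE because Uma is a knight.
- Ivy (knight) says "At least one of us is a knave" - this is TRUE because Leo is a knave.
- Uma (knight) says "Sam and I are the same type" - this is TRUE because Uma is a knight and Sam is a knight.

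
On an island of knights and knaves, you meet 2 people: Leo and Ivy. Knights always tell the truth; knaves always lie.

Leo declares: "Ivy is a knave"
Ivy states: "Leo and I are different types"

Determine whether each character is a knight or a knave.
Leo is a knave.
Ivy is a knight.

Verification:
- Leo (knave) says "Ivy is a knave" - this is FALSE (a lie) because Ivy is a knight.
- Ivy (knight) says "Leo and I are different types" - this is TRUE because Ivy is a knight and Leo is a knave.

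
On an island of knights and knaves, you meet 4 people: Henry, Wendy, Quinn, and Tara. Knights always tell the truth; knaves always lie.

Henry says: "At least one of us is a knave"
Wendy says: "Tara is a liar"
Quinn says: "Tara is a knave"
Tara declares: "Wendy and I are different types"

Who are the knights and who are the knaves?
Henry is a knight.
Wendy is a knave.
Quinn is a knave.
Tara is a knight.

Verification:
- Henry (knight) says "At least one of us is a knave" - this is TRUE because Wendy and Quinn are knaves.
- Wendy (knave) says "Tara is a liar" - this is FALSE (a lie) because Tara is a knight.
- Quinn (knave) says "Tara is a knave" - this is FALSE (a lie) because Tara is a knight.
- Tara (knight) says "Wendy and I are different types" - this is TRUE because Tara is a knight and Wendy is a knave.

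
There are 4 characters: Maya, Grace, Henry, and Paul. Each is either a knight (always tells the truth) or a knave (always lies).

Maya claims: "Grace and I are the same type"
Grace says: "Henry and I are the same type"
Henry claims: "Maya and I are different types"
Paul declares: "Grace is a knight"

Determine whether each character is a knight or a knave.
Maya is a knave.
Grace is a knight.
Henry is a knight.
Paul is a knight.

Verification:
- Maya (knave) says "Grace and I are the same type" - this is FALSE (a lie) because Maya is a knave and Grace is a knight.
- Grace (knight) says "Henry and I are the same type" - this is TRUE because Grace is a knight and Henry is a knight.
- Henry (knight) says "Maya and I are different types" - this is TRUE because Henry is a knight and Maya is a knave.
- Paul (knight) says "Grace is a knight" - this is TRUE because Grace is a knight.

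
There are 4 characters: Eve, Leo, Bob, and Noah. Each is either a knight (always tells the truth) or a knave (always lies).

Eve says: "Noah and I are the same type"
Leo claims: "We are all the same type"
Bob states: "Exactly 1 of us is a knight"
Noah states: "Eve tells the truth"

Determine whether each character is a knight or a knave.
Eve is a knight.
Leo is a knave.
Bob is a knave.
Noah is a knight.

Verification:
- Eve (knight) says "Noah and I are the same type" - this is TRUE because Eve is a knight and Noah is a knight.
- Leo (knave) says "We are all the same type" - this is FALSE (a lie) because Eve and Noah are knights and Leo and Bob are knaves.
- Bob (knave) says "Exactly 1 of us is a knight" - this is FALSE (a lie) because there are 2 knights.
- Noah (knight) says "Eve tells the truth" - this is TRUE because Eve is a knight.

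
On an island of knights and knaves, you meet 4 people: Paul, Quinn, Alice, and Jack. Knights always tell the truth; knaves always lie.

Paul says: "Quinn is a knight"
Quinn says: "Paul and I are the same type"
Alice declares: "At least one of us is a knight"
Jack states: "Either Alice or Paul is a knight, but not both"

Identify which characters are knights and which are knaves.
Paul is a knight.
Quinn is a knight.
Alice is a knight.
Jack is a knave.

Verification:
- Paul (knight) says "Quinn is a knight" - this is TRUE because Quinn is a knight.
- Quinn (knight) says "Paul and I are the same type" - this is TRUE because Quinn is a knight and Paul is a knight.
- Alice (knight) says "At least one of us is a knight" - this is TRUE because Paul, Quinn, and Alice are knights.
- Jack (knave) says "Either Alice or Paul is a knight, but not both" - this is FALSE (a lie) because Alice is a knight and Paul is a knight.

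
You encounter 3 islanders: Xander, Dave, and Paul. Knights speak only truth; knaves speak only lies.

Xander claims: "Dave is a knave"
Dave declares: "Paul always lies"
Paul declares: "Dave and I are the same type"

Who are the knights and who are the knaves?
Xander is a knave.
Dave is a knight.
Paul is a knave.

Verification:
- Xander (knave) says "Dave is a knave" - this is FALSE (a lie) because Dave is a knight.
- Dave (knight) says "Paul always lies" - this is TRUE because Paul is a knave.
- Paul (knave) says "Dave and I are the same type" - this is FALSE (a lie) because Paul is a knave and Dave is a knight.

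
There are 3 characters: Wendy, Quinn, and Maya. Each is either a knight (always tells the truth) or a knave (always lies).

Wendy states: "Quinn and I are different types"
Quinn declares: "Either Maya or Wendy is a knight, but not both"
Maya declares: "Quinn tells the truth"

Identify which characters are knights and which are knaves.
Wendy is a knave.
Quinn is a knave.
Maya is a knave.

Verification:
- Wendy (knave) says "Quinn and I are different types" - this is FALSE (a lie) because Wendy is a knave and Quinn is a knave.
- Quinn (knave) says "Either Maya or Wendy is a knight, but not both" - this is FALSE (a lie) because Maya is a knave and Wendy is a knave.
- Maya (knave) says "Quinn tells the truth" - this is FALSE (a lie) because Quinn is a knave.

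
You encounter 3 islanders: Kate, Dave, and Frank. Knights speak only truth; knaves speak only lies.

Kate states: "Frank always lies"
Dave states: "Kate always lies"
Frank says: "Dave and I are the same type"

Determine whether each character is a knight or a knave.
Kate is a knave.
Dave is a knight.
Frank is a knight.

Verification:
- Kate (knave) says "Frank always lies" - this is FALSE (a lie) because Frank is a knight.
- Dave (knight) says "Kate always lies" - this is TRUE because Kate is a knave.
- Frank (knight) says "Dave and I are the same type" - this is TRUE because Frank is a knight and Dave is a knight.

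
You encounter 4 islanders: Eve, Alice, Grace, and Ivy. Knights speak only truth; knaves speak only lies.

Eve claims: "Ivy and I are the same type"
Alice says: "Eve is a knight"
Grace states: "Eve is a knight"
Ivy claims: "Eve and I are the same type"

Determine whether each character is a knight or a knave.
Eve is a knight.
Alice is a knight.
Grace is a knight.
Ivy is a knight.

Verification:
- Eve (knight) says "Ivy and I are the same type" - this is TRUE because Eve is a knight and Ivy is a knight.
- Alice (knight) says "Eve is a knight" - this is TRUE because Eve is a knight.
- Grace (knight) says "Eve is a knight" - this is TRUE because Eve is a knight.
- Ivy (knight) says "Eve and I are the same type" - this is TRUE because Ivy is a knight and Eve is a knight.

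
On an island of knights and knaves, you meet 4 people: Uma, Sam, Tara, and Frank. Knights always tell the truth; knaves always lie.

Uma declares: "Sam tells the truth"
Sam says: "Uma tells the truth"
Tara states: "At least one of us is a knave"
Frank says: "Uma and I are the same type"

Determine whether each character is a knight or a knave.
Uma is a knight.
Sam is a knight.
Tara is a knight.
Frank is a knave.

Verification:
- Uma (knight) says "Sam tells the truth" - this is TRUE because Sam is a knight.
- Sam (knight) says "Uma tells the truth" - this is TRUE because Uma is a knight.
- Tara (knight) says "At least one of us is a knave" - this is TRUE because Frank is a knave.
- Frank (knave) says "Uma and I are the same type" - this is FALSE (a lie) because Frank is a knave and Uma is a knight.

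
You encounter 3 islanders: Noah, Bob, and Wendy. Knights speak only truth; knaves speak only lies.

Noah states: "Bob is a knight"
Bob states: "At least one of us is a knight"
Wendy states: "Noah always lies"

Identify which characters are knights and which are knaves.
Noah is a knight.
Bob is a knight.
Wendy is a knave.

Verification:
- Noah (knight) says "Bob is a knight" - this is TRUE because Bob is a knight.
- Bob (knight) says "At least one of us is a knight" - this is TRUE because Noah and Bob are knights.
- Wendy (knave) says "Noah always lies" - this is FALSE (a lie) because Noah is a knight.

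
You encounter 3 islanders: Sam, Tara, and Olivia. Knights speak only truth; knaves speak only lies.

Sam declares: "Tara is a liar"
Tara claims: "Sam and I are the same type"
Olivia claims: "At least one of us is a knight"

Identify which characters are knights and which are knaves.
Sam is a knight.
Tara is a knave.
Olivia is a knight.

Verification:
- Sam (knight) says "Tara is a liar" - this is TRUE because Tara is a knave.
- Tara (knave) says "Sam and I are the same type" - this is FALSE (a lie) because Tara is a knave and Sam is a knight.
- Olivia (knight) says "At least one of us is a knight" - this is TRUE because Sam and Olivia are knights.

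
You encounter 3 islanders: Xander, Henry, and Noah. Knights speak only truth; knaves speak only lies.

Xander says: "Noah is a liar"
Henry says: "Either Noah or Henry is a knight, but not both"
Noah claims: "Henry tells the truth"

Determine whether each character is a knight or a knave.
Xander is a knight.
Henry is a knave.
Noah is a knave.

Verification:
- Xander (knight) says "Noah is a liar" - this is TRUE because Noah is a knave.
- Henry (knave) says "Either Noah or Henry is a knight, but not both" - this is FALSE (a lie) because Noah is a knave and Henry is a knave.
- Noah (knave) says "Henry tells the truth" - this is FALSE (a lie) because Henry is a knave.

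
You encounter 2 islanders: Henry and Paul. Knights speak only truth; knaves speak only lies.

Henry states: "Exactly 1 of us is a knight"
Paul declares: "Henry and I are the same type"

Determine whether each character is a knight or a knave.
Henry is a knight.
Paul is a knave.

Verification:
- Henry (knight) says "Exactly 1 of us is a knight" - this is TRUE because there are 1 knights.
- Paul (knave) says "Henry and I are the same type" - this is FALSE (a lie) because Paul is a knave and Henry is a knight.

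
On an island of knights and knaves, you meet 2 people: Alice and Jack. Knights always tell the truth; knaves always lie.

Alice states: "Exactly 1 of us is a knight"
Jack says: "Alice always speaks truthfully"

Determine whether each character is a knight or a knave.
Alice is a knave.
Jack is a knave.

Verification:
- Alice (knave) says "Exactly 1 of us is a knight" - this is FALSE (a lie) because there are 0 knights.
- Jack (knave) says "Alice always speaks truthfully" - this is FALSE (a lie) because Alice is a knave.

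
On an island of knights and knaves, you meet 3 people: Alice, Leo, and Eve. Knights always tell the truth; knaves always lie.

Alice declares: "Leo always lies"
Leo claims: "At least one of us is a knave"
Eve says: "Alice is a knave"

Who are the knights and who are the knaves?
Alice is a knave.
Leo is a knight.
Eve is a knight.

Verification:
- Alice (knave) says "Leo always lies" - this is FALSE (a lie) because Leo is a knight.
- Leo (knight) says "At least one of us is a knave" - this is TRUE because Alice is a knave.
- Eve (knight) says "Alice is a knave" - this is TRUE because Alice is a knave.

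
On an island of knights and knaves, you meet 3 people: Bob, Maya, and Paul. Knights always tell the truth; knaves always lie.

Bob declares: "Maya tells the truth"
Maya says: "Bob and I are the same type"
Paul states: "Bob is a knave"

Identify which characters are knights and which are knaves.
Bob is a knight.
Maya is a knight.
Paul is a knave.

Verification:
- Bob (knight) says "Maya tells the truth" - this is TRUE because Maya is a knight.
- Maya (knight) says "Bob and I are the same type" - this is TRUE because Maya is a knight and Bob is a knight.
- Paul (knave) says "Bob is a knave" - this is FALSE (a lie) because Bob is a knight.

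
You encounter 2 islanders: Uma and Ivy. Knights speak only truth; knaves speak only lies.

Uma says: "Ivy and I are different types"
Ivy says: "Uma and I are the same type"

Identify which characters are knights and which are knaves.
Uma is a knight.
Ivy is a knave.

Verification:
- Uma (knight) says "Ivy and I are different types" - this is TRUE because Uma is a knight and Ivy is a knave.
- Ivy (knave) says "Uma and I are the same type" - this is FALSE (a lie) because Ivy is a knave and Uma is a knight.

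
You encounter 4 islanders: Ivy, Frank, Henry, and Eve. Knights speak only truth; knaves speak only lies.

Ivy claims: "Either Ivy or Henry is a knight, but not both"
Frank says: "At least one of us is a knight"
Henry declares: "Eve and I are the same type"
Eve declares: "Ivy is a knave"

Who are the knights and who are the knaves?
Ivy is a knave.
Frank is a knight.
Henry is a knave.
Eve is a knight.

Verification:
- Ivy (knave) says "Either Ivy or Henry is a knight, but not both" - this is FALSE (a lie) because Ivy is a knave and Henry is a knave.
- Frank (knight) says "At least one of us is a knight" - this is TRUE because Frank and Eve are knights.
- Henry (knave) says "Eve and I are the same type" - this is FALSE (a lie) because Henry is a knave and Eve is a knight.
- Eve (knight) says "Ivy is a knave" - this is TRUE because Ivy is a knave.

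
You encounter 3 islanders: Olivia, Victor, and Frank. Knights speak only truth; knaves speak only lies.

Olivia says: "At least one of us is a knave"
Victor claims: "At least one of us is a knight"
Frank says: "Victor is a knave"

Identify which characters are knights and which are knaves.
Olivia is a knight.
Victor is a knight.
Frank is a knave.

Verification:
- Olivia (knight) says "At least one of us is a knave" - this is TRUE because Frank is a knave.
- Victor (knight) says "At least one of us is a knight" - this is TRUE because Olivia and Victor are knights.
- Frank (knave) says "Victor is a knave" - this is FALSE (a lie) because Victor is a knight.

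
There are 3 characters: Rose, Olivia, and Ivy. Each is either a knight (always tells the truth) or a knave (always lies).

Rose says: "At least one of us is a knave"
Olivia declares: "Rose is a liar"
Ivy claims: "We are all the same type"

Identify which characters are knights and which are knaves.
Rose is a knight.
Olivia is a knave.
Ivy is a knave.

Verification:
- Rose (knight) says "At least one of us is a knave" - this is TRUE because Olivia and Ivy are knaves.
- Olivia (knave) says "Rose is a liar" - this is FALSE (a lie) because Rose is a knight.
- Ivy (knave) says "We are all the same type" - this is FALSE (a lie) because Rose is a knight and Olivia and Ivy are knaves.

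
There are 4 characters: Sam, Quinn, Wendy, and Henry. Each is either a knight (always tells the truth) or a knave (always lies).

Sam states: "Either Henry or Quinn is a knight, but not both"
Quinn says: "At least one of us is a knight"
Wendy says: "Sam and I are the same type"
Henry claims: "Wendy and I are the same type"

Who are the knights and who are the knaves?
Sam is a knight.
Quinn is a knight.
Wendy is a knight.
Henry is a knave.

Verification:
- Sam (knight) says "Either Henry or Quinn is a knight, but not both" - this is TRUE because Henry is a knave and Quinn is a knight.
- Quinn (knight) says "At least one of us is a knight" - this is TRUE because Sam, Quinn, and Wendy are knights.
- Wendy (knight) says "Sam and I are the same type" - this is TRUE because Wendy is a knight and Sam is a knight.
- Henry (knave) says "Wendy and I are the same type" - this is FALSE (a lie) because Henry is a knave and Wendy is a knight.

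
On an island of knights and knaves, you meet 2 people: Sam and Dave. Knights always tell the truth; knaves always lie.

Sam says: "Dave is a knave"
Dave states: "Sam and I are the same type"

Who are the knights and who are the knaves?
Sam is a knight.
Dave is a knave.

Verification:
- Sam (knight) says "Dave is a knave" - this is TRUE because Dave is a knave.
- Dave (knave) says "Sam and I are the same type" - this is FALSE (a lie) because Dave is a knave and Sam is a knight.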